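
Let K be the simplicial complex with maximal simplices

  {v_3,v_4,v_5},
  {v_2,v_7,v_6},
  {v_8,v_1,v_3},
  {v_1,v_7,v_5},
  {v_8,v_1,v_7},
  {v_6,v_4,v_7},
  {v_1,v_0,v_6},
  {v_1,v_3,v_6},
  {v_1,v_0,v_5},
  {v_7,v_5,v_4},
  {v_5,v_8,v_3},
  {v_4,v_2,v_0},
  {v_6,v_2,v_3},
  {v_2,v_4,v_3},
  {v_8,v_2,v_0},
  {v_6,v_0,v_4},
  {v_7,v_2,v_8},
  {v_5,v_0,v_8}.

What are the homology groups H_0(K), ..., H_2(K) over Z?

H_0 ≅ Z,  H_1 ≅ Z × Z/2,  H_2 = 0.

Take the total order v_0 < v_1 < v_2 < v_3 < v_4 < v_5 < v_6 < v_7 < v_8 on the vertex set. Then K (dimension 2) consists of the simplices:

  0-simplices (9): [v_0], [v_1], [v_2], [v_3], [v_4], [v_5], [v_6], [v_7], [v_8]
  1-simplices (27): (27 of them)
  2-simplices (18): (18 of them)

Hence C_0 ≅ Z^9, C_1 ≅ Z^27, C_2 ≅ Z^18.

Boundary ∂_1: C_1 → C_0 sends each edge [p,q] (with p < q) to q − p.
This gives a 9×27 integer matrix of rank 8; reducing to Smith normal form yields diagonal entries (1,1,1,1,1,1,1,1).

The boundary map ∂_2: C_2 → C_1 acts by ∂[p,q,r] = [q,r] − [p,r] + [p,q]. For instance
  ∂[v_2,v_7,v_8] = [v_7,v_8] − [v_2,v_8] + [v_2,v_7],
  ∂[v_1,v_5,v_7] = [v_5,v_7] − [v_1,v_7] + [v_1,v_5].
The 27×18 boundary matrix has rank 18 and Smith normal form diag(1,1,1,1,1,1,1,1,1,1,1,1,1,1,1,1,1,2).

Reading off H_k = ker ∂_k / im ∂_{k+1}:

  H_0: rank C_0 − rank ∂_1 = 9 − 8 = 1, and the invariant factors of ∂_1 are all 1, so H_0 = Z.
  H_1: rank ker ∂_1 − rank ∂_2 = (27 − 8) − 18 = 1, and ∂_2 has invariant factor 2 > 1, so H_1 = Z × Z/2.
  H_2: rank ker ∂_2 − rank ∂_3 = (18 − 18) − 0 = 0, and there is no ∂_3, so H_2 = 0.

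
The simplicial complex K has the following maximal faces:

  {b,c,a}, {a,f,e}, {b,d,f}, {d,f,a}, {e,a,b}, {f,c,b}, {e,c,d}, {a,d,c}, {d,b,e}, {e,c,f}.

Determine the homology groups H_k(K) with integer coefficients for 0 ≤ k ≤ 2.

K has 6 vertices, 15 edges, 10 triangles.
rank ∂_0 = 0, rank ∂_1 = 5 ⇒ b_0 = 6 − 0 − 5 = 1; all invariant factors of ∂_1 are 1 so no torsion. So H_0 = Z.
rank ∂_1 = 5, rank ∂_2 = 10 ⇒ b_1 = 15 − 5 − 10 = 0; ∂_2 has invariant factor(s) [2] giving torsion. So H_1 = Z/2.
rank ∂_2 = 10, rank ∂_3 = 0 ⇒ b_2 = 10 − 10 − 0 = 0. So H_2 = 0.

H_0 = Z,  H_1 = Z/2,  H_2 = 0.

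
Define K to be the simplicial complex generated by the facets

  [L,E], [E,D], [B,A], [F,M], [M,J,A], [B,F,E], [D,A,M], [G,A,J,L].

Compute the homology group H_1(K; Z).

Take the total order A < B < D < E < F < G < J < L < M on the vertex set. Then K (dimension 3) consists of the simplices:

  0-simplices (9): A, B, D, E, F, G, J, L, M
  1-simplices (17): AB, AD, AG, AJ, AL, AM, BE, BF, DE, DM, EF, EL, FM, GJ, GL, JL, JM
  2-simplices (7): ADM, AGJ, AGL, AJL, AJM, BEF, GJL
  3-simplices (1): AGJL

giving chain groups C_0 ≅ Z^9, C_1 ≅ Z^17, C_2 ≅ Z^7, C_3 ≅ Z^1.

The boundary map ∂_1: C_1 → C_0 sends each edge [p,q] (with p < q) to q − p. For instance
  ∂FM = M − F.
The resulting 9×17 matrix has rank 8, and its Smith normal form has invariant factors (1,1,1,1,1,1,1,1).

The boundary map ∂_2: C_2 → C_1 acts by ∂[p,q,r] = [q,r] − [p,r] + [p,q]. For instance
  ∂AGL = GL − AL + AG,
  ∂AJM = JM − AM + AJ.
This gives a 17×7 integer matrix of rank 6; reducing to Smith normal form yields diagonal entries (1,1,1,1,1,1).

Boundary ∂_3: C_3 → C_2 sends each 3-simplex σ to the alternating sum Σ_i (−1)^i (σ with its i-th vertex removed). For instance
  ∂AGJL = GJL − AJL + AGL − AGJ.
The 7×1 boundary matrix has rank 1 and Smith normal form diag(1).

Computing H_k = (kernel of ∂_k) / (image of ∂_{k+1}):

  H_1: rank ker ∂_1 − rank ∂_2 = (17 − 8) − 6 = 3, and the invariant factors of ∂_2 are all 1, so H_1 = Z^3.

H_1 ≅ Z^3.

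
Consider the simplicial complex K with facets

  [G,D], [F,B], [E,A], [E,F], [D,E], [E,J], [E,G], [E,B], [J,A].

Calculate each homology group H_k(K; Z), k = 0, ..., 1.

H_0 = Z,  H_1 = Z^3.

Fix the vertex order A < B < D < E < F < G < J and write every simplex with vertices in increasing order. Then dim K = 1 and the simplices of K are:

  0-simplices (7): A, B, D, E, F, G, J
  1-simplices (9): AE, AJ, BE, BF, DE, DG, EF, EG, EJ

Hence C_0 ≅ Z^7, C_1 ≅ Z^9.

The boundary map ∂_1: C_1 → C_0 sends each edge [p,q] (with p < q) to q − p. For instance
  ∂AE = E − A.
This gives a 7×9 integer matrix of rank 6; reducing to Smith normal form yields diagonal entries (1,1,1,1,1,1).

From H_k ≅ ker(∂_k) / im(∂_{k+1}) we obtain:

  H_0: rank C_0 − rank ∂_1 = 7 − 6 = 1, and the invariant factors of ∂_1 are all 1, so H_0 ≅ Z.
  H_1: rank ker ∂_1 − rank ∂_2 = (9 − 6) − 0 = 3, and there is no ∂_2, so H_1 ≅ Z^3.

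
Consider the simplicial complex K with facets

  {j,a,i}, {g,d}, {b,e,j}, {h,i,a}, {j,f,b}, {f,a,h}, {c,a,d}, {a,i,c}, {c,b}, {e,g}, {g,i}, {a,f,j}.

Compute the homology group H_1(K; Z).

Order the vertices as a < b < c < d < e < f < g < h < i < j. Listing each simplex with vertices in this order, K has dimension 2 with simplices:

  0-simplices (10): a, b, c, d, e, f, g, h, i, j
  1-simplices (20): ac, ad, af, ah, ai, aj, bc, be, bf, bj, cd, ci, dg, eg, ej, fh, fj, gi, hi, ij
  2-simplices (8): acd, aci, afh, afj, ahi, aij, bej, bfj

so the chain groups are C_0 ≅ Z^10, C_1 ≅ Z^20, C_2 ≅ Z^8.

Boundary ∂_1: C_1 → C_0 sends each edge [p,q] (with p < q) to q − p.
The resulting 10×20 matrix has rank 9, and its Smith normal form has invariant factors (1,1,1,1,1,1,1,1,1).

The boundary map ∂_2: C_2 → C_1 sends each 2-simplex [p,q,r] to [q,r] − [p,r] + [p,q]. For instance
  ∂acd = cd − ad + ac,
  ∂aci = ci − ai + ac.
The 20×8 boundary matrix has rank 8 and Smith normal form diag(1,1,1,1,1,1,1,1).

Reading off H_k = ker ∂_k / im ∂_{k+1}:

  H_1: rank ker ∂_1 − rank ∂_2 = (20 − 9) − 8 = 3, and the invariant factors of ∂_2 are all 1, so H_1 = Z^3.

H_1 = Z^3.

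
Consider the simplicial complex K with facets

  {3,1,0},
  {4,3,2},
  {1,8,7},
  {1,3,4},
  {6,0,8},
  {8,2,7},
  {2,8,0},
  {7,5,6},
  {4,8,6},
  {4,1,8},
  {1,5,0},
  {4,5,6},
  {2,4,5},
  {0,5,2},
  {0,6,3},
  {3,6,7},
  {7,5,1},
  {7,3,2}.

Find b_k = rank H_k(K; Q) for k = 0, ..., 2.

b_0 = 1, b_1 = 2, b_2 = 1.

Fix the vertex order 0 < 1 < 2 < 3 < 4 < 5 < 6 < 7 < 8 and write every simplex with vertices in increasing order. Then dim K = 2 and the simplices of K are:

  0-simplices (9): [0], [1], [2], [3], [4], [5], [6], [7], [8]
  1-simplices (27): (27 of them)
  2-simplices (18): [0,1,3], [0,1,5], [0,2,5], [0,2,8], [0,3,6], [0,6,8], [1,3,4], [1,4,8], [1,5,7], [1,7,8], [2,3,4], [2,3,7], [2,4,5], [2,7,8], [3,6,7], [4,5,6], [4,6,8], [5,6,7]

Hence C_0 ≅ Z^9, C_1 ≅ Z^27, C_2 ≅ Z^18.

The boundary map ∂_1: C_1 → C_0 is given by ∂[p,q] = [q] − [p]. For instance
  ∂[1,5] = [5] − [1].
As a 9×27 matrix over Z this has rank 8, with invariant factors (1,1,1,1,1,1,1,1).

Boundary ∂_2: C_2 → C_1 acts by ∂[p,q,r] = [q,r] − [p,r] + [p,q]. For instance
  ∂[0,3,6] = [3,6] − [0,6] + [0,3],
  ∂[1,3,4] = [3,4] − [1,4] + [1,3].
This gives a 27×18 integer matrix of rank 17; reducing to Smith normal form yields diagonal entries (1,1,1,1,1,1,1,1,1,1,1,1,1,1,1,1,1).

Computing H_k = (kernel of ∂_k) / (image of ∂_{k+1}):

  H_0: rank C_0 − rank ∂_1 = 9 − 8 = 1, and the invariant factors of ∂_1 are all 1, so H_0 = Z.
  H_1: rank ker ∂_1 − rank ∂_2 = (27 − 8) − 17 = 2, and the invariant factors of ∂_2 are all 1, so H_1 = Z^2.
  H_2: rank ker ∂_2 − rank ∂_3 = (18 − 17) − 0 = 1, and there is no ∂_3, so H_2 = Z.

As a check, the Euler characteristic is 9 − 27 + 18 = 0, which agrees with 1 − 2 + 1 = 0.

Hence the Betti numbers are b_0 = 1, b_1 = 2, b_2 = 1.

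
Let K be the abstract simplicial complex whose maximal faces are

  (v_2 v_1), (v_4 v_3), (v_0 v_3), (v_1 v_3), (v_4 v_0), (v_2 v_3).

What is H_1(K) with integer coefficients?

Order the vertices as v_0 < v_1 < v_2 < v_3 < v_4. Listing each simplex with vertices in this order, K has dimension 1 with simplices:

  0-simplices (5): [v_0], [v_1], [v_2], [v_3], [v_4]
  1-simplices (6): [v_0,v_3], [v_0,v_4], [v_1,v_2], [v_1,v_3], [v_2,v_3], [v_3,v_4]

Hence C_0 ≅ Z^5, C_1 ≅ Z^6.

Boundary ∂_1: C_1 → C_0 is given by ∂[p,q] = [q] − [p]. For instance
  ∂[v_1,v_3] = [v_3] − [v_1].
This gives a 5×6 integer matrix of rank 4; reducing to Smith normal form yields diagonal entries (1,1,1,1).

Computing H_k = (kernel of ∂_k) / (image of ∂_{k+1}):

  H_1: rank ker ∂_1 − rank ∂_2 = (6 − 4) − 0 = 2, and there is no ∂_2, so H_1 = Z^2.

H_1 ≅ Z^2.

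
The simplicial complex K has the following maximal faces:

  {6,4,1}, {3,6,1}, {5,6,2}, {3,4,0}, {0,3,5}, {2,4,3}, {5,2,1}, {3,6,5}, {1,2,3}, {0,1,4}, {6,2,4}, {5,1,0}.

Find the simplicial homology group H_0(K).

H_0 ≅ Z.

Take the total order 0 < 1 < 2 < 3 < 4 < 5 < 6 on the vertex set. Then K (dimension 2) consists of the simplices:

  0-simplices (7): [0], [1], [2], [3], [4], [5], [6]
  1-simplices (18): [0,1], [0,3], [0,4], [0,5], [1,2], [1,3], [1,4], [1,5], [1,6], [2,3], [2,4], [2,5], [2,6], [3,4], [3,5], [3,6], [4,6], [5,6]
  2-simplices (12): [0,1,4], [0,1,5], [0,3,4], [0,3,5], [1,2,3], [1,2,5], [1,3,6], [1,4,6], [2,3,4], [2,4,6], [2,5,6], [3,5,6]

Hence C_0 ≅ Z^7, C_1 ≅ Z^18, C_2 ≅ Z^12.

Boundary ∂_1: C_1 → C_0 sends each edge [p,q] (with p < q) to q − p.
This gives a 7×18 integer matrix of rank 6; reducing to Smith normal form yields diagonal entries (1,1,1,1,1,1).

Boundary ∂_2: C_2 → C_1 maps a triangle to the signed sum of its edges. For instance
  ∂[1,3,6] = [3,6] − [1,6] + [1,3],
  ∂[1,2,5] = [2,5] − [1,5] + [1,2].
The 18×12 boundary matrix has rank 12 and Smith normal form diag(1,1,1,1,1,1,1,1,1,1,1,2).

Now H_k = ker ∂_k / im ∂_{k+1}, so:

  H_0: rank C_0 − rank ∂_1 = 7 − 6 = 1, and the invariant factors of ∂_1 are all 1, so H_0 = Z.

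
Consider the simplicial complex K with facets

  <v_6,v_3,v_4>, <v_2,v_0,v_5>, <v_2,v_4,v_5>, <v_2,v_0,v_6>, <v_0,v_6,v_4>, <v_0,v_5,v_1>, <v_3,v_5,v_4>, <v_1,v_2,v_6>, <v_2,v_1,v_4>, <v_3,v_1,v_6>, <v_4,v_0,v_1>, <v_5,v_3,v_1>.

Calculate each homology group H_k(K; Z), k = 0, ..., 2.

Fix the vertex order v_0 < v_1 < v_2 < v_3 < v_4 < v_5 < v_6 and write every simplex with vertices in increasing order. Then dim K = 2 and the simplices of K are:

  0-simplices (7): [v_0], [v_1], [v_2], [v_3], [v_4], [v_5], [v_6]
  1-simplices (18): (18 of them)
  2-simplices (12): (12 of them)

Hence C_0 ≅ Z^7, C_1 ≅ Z^18, C_2 ≅ Z^12.

Boundary ∂_1: C_1 → C_0 maps an edge to its endpoints' difference, ∂[p,q] = q − p. For instance
  ∂[v_4,v_6] = [v_6] − [v_4].
The 7×18 boundary matrix has rank 6 and Smith normal form diag(1,1,1,1,1,1).

∂_2: C_2 → C_1 maps a triangle to the signed sum of its edges. For instance
  ∂[v_0,v_2,v_6] = [v_2,v_6] − [v_0,v_6] + [v_0,v_2],
  ∂[v_0,v_4,v_6] = [v_4,v_6] − [v_0,v_6] + [v_0,v_4].
The 18×12 boundary matrix has rank 12 and Smith normal form diag(1,1,1,1,1,1,1,1,1,1,1,2).

Reading off H_k = ker ∂_k / im ∂_{k+1}:

  H_0: rank C_0 − rank ∂_1 = 7 − 6 = 1, and the invariant factors of ∂_1 are all 1, so H_0 = Z.
  H_1: rank ker ∂_1 − rank ∂_2 = (18 − 6) − 12 = 0, and ∂_2 has invariant factor 2 > 1, so H_1 = Z/2Z.
  H_2: rank ker ∂_2 − rank ∂_3 = (12 − 12) − 0 = 0, and there is no ∂_3, so H_2 = 0.

As a check, the Euler characteristic is 7 − 18 + 12 = 1, which agrees with 1 − 0 + 0 = 1.

H_0 = Z,  H_1 = Z/2Z,  H_2 = 0.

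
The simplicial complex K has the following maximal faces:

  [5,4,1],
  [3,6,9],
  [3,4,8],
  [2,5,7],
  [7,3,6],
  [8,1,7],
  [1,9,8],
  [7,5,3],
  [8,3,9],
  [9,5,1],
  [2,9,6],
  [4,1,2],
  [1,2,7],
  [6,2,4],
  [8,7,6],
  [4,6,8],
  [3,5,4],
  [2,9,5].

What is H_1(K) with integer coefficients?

Take the total order 1 < 2 < 3 < 4 < 5 < 6 < 7 < 8 < 9 on the vertex set. Then K (dimension 2) consists of the simplices:

  0-simplices (9): [1], [2], [3], [4], [5], [6], [7], [8], [9]
  1-simplices (27): (27 of them)
  2-simplices (18): [1,2,4], [1,2,7], [1,4,5], [1,5,9], [1,7,8], [1,8,9], [2,4,6], [2,5,7], [2,5,9], [2,6,9], [3,4,5], [3,4,8], [3,5,7], [3,6,7], [3,6,9], [3,8,9], [4,6,8], [6,7,8]

giving chain groups C_0 ≅ Z^9, C_1 ≅ Z^27, C_2 ≅ Z^18.

∂_1: C_1 → C_0 is given by ∂[p,q] = [q] − [p]. For instance
  ∂[1,5] = [5] − [1].
The 9×27 boundary matrix has rank 8 and Smith normal form diag(1,1,1,1,1,1,1,1).

Boundary ∂_2: C_2 → C_1 acts by ∂[p,q,r] = [q,r] − [p,r] + [p,q]. For instance
  ∂[1,2,7] = [2,7] − [1,7] + [1,2],
  ∂[2,4,6] = [4,6] − [2,6] + [2,4].
As a 27×18 matrix over Z this has rank 18, with invariant factors (1,1,1,1,1,1,1,1,1,1,1,1,1,1,1,1,1,2).

Now H_k = ker ∂_k / im ∂_{k+1}, so:

  H_1: rank ker ∂_1 − rank ∂_2 = (27 − 8) − 18 = 1, and ∂_2 has invariant factor 2 > 1, so H_1 ≅ Z ⊕ Z_2.

(K is a triangulation of the Klein bottle.)

H_1 = Z ⊕ Z_2.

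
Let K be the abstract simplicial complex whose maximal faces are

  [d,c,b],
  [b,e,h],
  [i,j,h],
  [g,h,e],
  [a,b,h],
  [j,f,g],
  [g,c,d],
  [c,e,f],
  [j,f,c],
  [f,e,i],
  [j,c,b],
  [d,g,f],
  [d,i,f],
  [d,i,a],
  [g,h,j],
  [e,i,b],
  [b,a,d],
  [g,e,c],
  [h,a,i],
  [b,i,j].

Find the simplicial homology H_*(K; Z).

Order the vertices as a < b < c < d < e < f < g < h < i < j. Listing each simplex with vertices in this order, K has dimension 2 with simplices:

  0-simplices (10): a, b, c, d, e, f, g, h, i, j
  1-simplices (30): ab, ad, ah, ai, bc, bd, be, bh, bi, bj, cd, ce, cf, cg, cj, df, dg, di, ef, eg, eh, ei, fg, fi, fj, gh, gj, hi, hj, ij
  2-simplices (20): abd, abh, adi, ahi, bcd, bcj, beh, bei, bij, cdg, cef, ceg, cfj, dfg, dfi, efi, egh, fgj, ghj, hij

Hence C_0 ≅ Z^10, C_1 ≅ Z^30, C_2 ≅ Z^20.

The boundary map ∂_1: C_1 → C_0 maps an edge to its endpoints' difference, ∂[p,q] = q − p.
As a 10×30 matrix over Z this has rank 9, with invariant factors (1,1,1,1,1,1,1,1,1).

∂_2: C_2 → C_1 acts by ∂[p,q,r] = [q,r] − [p,r] + [p,q]. For instance
  ∂bcd = cd − bd + bc,
  ∂dfi = fi − di + df.
This gives a 30×20 integer matrix of rank 20; reducing to Smith normal form yields diagonal entries (1,1,1,1,1,1,1,1,1,1,1,1,1,1,1,1,1,1,1,2).

Reading off H_k = ker ∂_k / im ∂_{k+1}:

  H_0: rank C_0 − rank ∂_1 = 10 − 9 = 1, and the invariant factors of ∂_1 are all 1, so H_0 = Z.
  H_1: rank ker ∂_1 − rank ∂_2 = (30 − 9) − 20 = 1, and ∂_2 has invariant factor 2 > 1, so H_1 = Z ⊕ Z/2.
  H_2: rank ker ∂_2 − rank ∂_3 = (20 − 20) − 0 = 0, and there is no ∂_3, so H_2 = 0.

(K is a triangulation of the Klein bottle.)

H_0 ≅ Z,  H_1 ≅ Z ⊕ Z/2,  H_2 = 0.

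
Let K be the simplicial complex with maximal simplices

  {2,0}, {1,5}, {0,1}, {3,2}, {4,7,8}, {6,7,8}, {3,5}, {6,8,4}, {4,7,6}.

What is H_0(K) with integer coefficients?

H_0 = Z^2.

Fix the vertex order 0 < 1 < 2 < 3 < 4 < 5 < 6 < 7 < 8 and write every simplex with vertices in increasing order. Then dim K = 2 and the simplices of K are:

  0-simplices (9): [0], [1], [2], [3], [4], [5], [6], [7], [8]
  1-simplices (11): [0,1], [0,2], [1,5], [2,3], [3,5], [4,6], [4,7], [4,8], [6,7], [6,8], [7,8]
  2-simplices (4): [4,6,7], [4,6,8], [4,7,8], [6,7,8]

Hence C_0 ≅ Z^9, C_1 ≅ Z^11, C_2 ≅ Z^4.

Boundary ∂_1: C_1 → C_0 sends each edge [p,q] (with p < q) to q − p.
This gives a 9×11 integer matrix of rank 7; reducing to Smith normal form yields diagonal entries (1,1,1,1,1,1,1).

Boundary ∂_2: C_2 → C_1 maps a triangle to the signed sum of its edges. For instance
  ∂[4,6,7] = [6,7] − [4,7] + [4,6],
  ∂[4,6,8] = [6,8] − [4,8] + [4,6].
As a 11×4 matrix over Z this has rank 3, with invariant factors (1,1,1).

From H_k ≅ ker(∂_k) / im(∂_{k+1}) we obtain:

  H_0: rank C_0 − rank ∂_1 = 9 − 7 = 2, and the invariant factors of ∂_1 are all 1, so H_0 = Z^2.

(K is a triangulation of the disjoint union of the 2-sphere S^2 and the circle S^1.)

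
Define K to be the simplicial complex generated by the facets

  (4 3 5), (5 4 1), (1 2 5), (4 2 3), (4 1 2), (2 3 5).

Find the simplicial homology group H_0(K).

K has 5 vertices, 9 edges, 6 triangles.
rank ∂_0 = 0, rank ∂_1 = 4 ⇒ b_0 = 5 − 0 − 4 = 1; all invariant factors of ∂_1 are 1 so no torsion. So H_0 = Z.

H_0 = Z.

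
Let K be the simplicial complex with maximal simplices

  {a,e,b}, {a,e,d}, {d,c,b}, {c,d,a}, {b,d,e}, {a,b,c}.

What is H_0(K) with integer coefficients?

We work with the vertex ordering a < b < c < d < e. The simplices of K, each written with vertices in increasing order, are:

  0-simplices (5): a, b, c, d, e
  1-simplices (9): ab, ac, ad, ae, bc, bd, be, cd, de
  2-simplices (6): abc, abe, acd, ade, bcd, bde

so the chain groups are C_0 ≅ Z^5, C_1 ≅ Z^9, C_2 ≅ Z^6.

Boundary ∂_1: C_1 → C_0 maps an edge to its endpoints' difference, ∂[p,q] = q − p.
The 5×9 boundary matrix has rank 4 and Smith normal form diag(1,1,1,1).

Boundary ∂_2: C_2 → C_1 sends each 2-simplex [p,q,r] to [q,r] − [p,r] + [p,q]. For instance
  ∂ade = de − ae + ad,
  ∂bde = de − be + bd.
This gives a 9×6 integer matrix of rank 5; reducing to Smith normal form yields diagonal entries (1,1,1,1,1).

From H_k ≅ ker(∂_k) / im(∂_{k+1}) we obtain:

  H_0: rank C_0 − rank ∂_1 = 5 − 4 = 1, and the invariant factors of ∂_1 are all 1, so H_0 = Z.

H_0 ≅ Z.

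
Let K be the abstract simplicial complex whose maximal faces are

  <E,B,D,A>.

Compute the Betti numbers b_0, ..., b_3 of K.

b_0 = 1, b_1 = 0, b_2 = 0, b_3 = 0.

K has 4 vertices, 6 edges, 4 triangles, 1 3-simplex.
rank ∂_0 = 0, rank ∂_1 = 3 ⇒ b_0 = 4 − 0 − 3 = 1; all invariant factors of ∂_1 are 1 so no torsion. So H_0 = Z.
rank ∂_1 = 3, rank ∂_2 = 3 ⇒ b_1 = 6 − 3 − 3 = 0; all invariant factors of ∂_2 are 1 so no torsion. So H_1 = 0.
rank ∂_2 = 3, rank ∂_3 = 1 ⇒ b_2 = 4 − 3 − 1 = 0; all invariant factors of ∂_3 are 1 so no torsion. So H_2 = 0.
rank ∂_3 = 1, rank ∂_4 = 0 ⇒ b_3 = 1 − 1 − 0 = 0. So H_3 = 0.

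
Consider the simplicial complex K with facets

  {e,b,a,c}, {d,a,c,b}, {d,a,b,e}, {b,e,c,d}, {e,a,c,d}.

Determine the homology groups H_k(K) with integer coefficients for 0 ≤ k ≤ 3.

H_0 = Z,  H_1 = 0,  H_2 = 0,  H_3 = Z.

Fix the vertex order a < b < c < d < e and write every simplex with vertices in increasing order. Then dim K = 3 and the simplices of K are:

  0-simplices (5): a, b, c, d, e
  1-simplices (10): ab, ac, ad, ae, bc, bd, be, cd, ce, de
  2-simplices (10): abc, abd, abe, acd, ace, ade, bcd, bce, bde, cde
  3-simplices (5): abcd, abce, abde, acde, bcde

Hence C_0 ≅ Z^5, C_1 ≅ Z^10, C_2 ≅ Z^10, C_3 ≅ Z^5.

∂_1: C_1 → C_0 sends each edge [p,q] (with p < q) to q − p.
The 5×10 boundary matrix has rank 4 and Smith normal form diag(1,1,1,1).

∂_2: C_2 → C_1 sends each 2-simplex [p,q,r] to [q,r] − [p,r] + [p,q]. For instance
  ∂ace = ce − ae + ac,
  ∂acd = cd − ad + ac.
The 10×10 boundary matrix has rank 6 and Smith normal form diag(1,1,1,1,1,1).

The boundary map ∂_3: C_3 → C_2 sends each 3-simplex σ to the alternating sum Σ_i (−1)^i (σ with its i-th vertex removed). For instance
  ∂bcde = cde − bde + bce − bcd,
  ∂acde = cde − ade + ace − acd.
As a 10×5 matrix over Z this has rank 4, with invariant factors (1,1,1,1).

Computing H_k = (kernel of ∂_k) / (image of ∂_{k+1}):

  H_0: rank C_0 − rank ∂_1 = 5 − 4 = 1, and the invariant factors of ∂_1 are all 1, so H_0 = Z.
  H_1: rank ker ∂_1 − rank ∂_2 = (10 − 4) − 6 = 0, and the invariant factors of ∂_2 are all 1, so H_1 = 0.
  H_2: rank ker ∂_2 − rank ∂_3 = (10 − 6) − 4 = 0, and the invariant factors of ∂_3 are all 1, so H_2 = 0.
  H_3: rank ker ∂_3 − rank ∂_4 = (5 − 4) − 0 = 1, and there is no ∂_4, so H_3 = Z.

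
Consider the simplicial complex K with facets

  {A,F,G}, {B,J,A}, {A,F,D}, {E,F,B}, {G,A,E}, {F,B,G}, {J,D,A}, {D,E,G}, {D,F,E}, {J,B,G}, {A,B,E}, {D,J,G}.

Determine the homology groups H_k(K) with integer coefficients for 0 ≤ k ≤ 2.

We work with the vertex ordering A < B < D < E < F < G < J. The simplices of K, each written with vertices in increasing order, are:

  0-simplices (7): A, B, D, E, F, G, J
  1-simplices (18): AB, AD, AE, AF, AG, AJ, BE, BF, BG, BJ, DE, DF, DG, DJ, EF, EG, FG, GJ
  2-simplices (12): ABE, ABJ, ADF, ADJ, AEG, AFG, BEF, BFG, BGJ, DEF, DEG, DGJ

Hence C_0 ≅ Z^7, C_1 ≅ Z^18, C_2 ≅ Z^12.

∂_1: C_1 → C_0 sends each edge [p,q] (with p < q) to q − p. For instance
  ∂DG = G − D.
The resulting 7×18 matrix has rank 6, and its Smith normal form has invariant factors (1,1,1,1,1,1).

The boundary map ∂_2: C_2 → C_1 sends each 2-simplex [p,q,r] to [q,r] − [p,r] + [p,q]. For instance
  ∂AFG = FG − AG + AF,
  ∂DGJ = GJ − DJ + DG.
This gives a 18×12 integer matrix of rank 12; reducing to Smith normal form yields diagonal entries (1,1,1,1,1,1,1,1,1,1,1,2).

Now H_k = ker ∂_k / im ∂_{k+1}, so:

  H_0: rank C_0 − rank ∂_1 = 7 − 6 = 1, and the invariant factors of ∂_1 are all 1, so H_0 = Z.
  H_1: rank ker ∂_1 − rank ∂_2 = (18 − 6) − 12 = 0, and ∂_2 has invariant factor 2 > 1, so H_1 = Z/2.
  H_2: rank ker ∂_2 − rank ∂_3 = (12 − 12) − 0 = 0, and there is no ∂_3, so H_2 = 0.

(K is a triangulation of the real projective plane RP^2.)

H_0 ≅ Z,  H_1 ≅ Z/2,  H_2 = 0.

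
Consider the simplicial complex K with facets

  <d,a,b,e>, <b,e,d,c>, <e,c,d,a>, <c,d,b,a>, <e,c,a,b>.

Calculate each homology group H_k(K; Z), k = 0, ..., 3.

We work with the vertex ordering a < b < c < d < e. The simplices of K, each written with vertices in increasing order, are:

  0-simplices (5): a, b, c, d, e
  1-simplices (10): ab, ac, ad, ae, bc, bd, be, cd, ce, de
  2-simplices (10): abc, abd, abe, acd, ace, ade, bcd, bce, bde, cde
  3-simplices (5): abcd, abce, abde, acde, bcde

Hence C_0 ≅ Z^5, C_1 ≅ Z^10, C_2 ≅ Z^10, C_3 ≅ Z^5.

Boundary ∂_1: C_1 → C_0 maps an edge to its endpoints' difference, ∂[p,q] = q − p. For instance
  ∂de = e − d.
This gives a 5×10 integer matrix of rank 4; reducing to Smith normal form yields diagonal entries (1,1,1,1).

∂_2: C_2 → C_1 acts by ∂[p,q,r] = [q,r] − [p,r] + [p,q]. For instance
  ∂bde = de − be + bd,
  ∂ade = de − ae + ad.
This gives a 10×10 integer matrix of rank 6; reducing to Smith normal form yields diagonal entries (1,1,1,1,1,1).

∂_3: C_3 → C_2 sends each 3-simplex σ to the alternating sum Σ_i (−1)^i (σ with its i-th vertex removed). For instance
  ∂bcde = cde − bde + bce − bcd,
  ∂acde = cde − ade + ace − acd.
As a 10×5 matrix over Z this has rank 4, with invariant factors (1,1,1,1).

From H_k ≅ ker(∂_k) / im(∂_{k+1}) we obtain:

  H_0: rank C_0 − rank ∂_1 = 5 − 4 = 1, and the invariant factors of ∂_1 are all 1, so H_0 ≅ Z.
  H_1: rank ker ∂_1 − rank ∂_2 = (10 − 4) − 6 = 0, and the invariant factors of ∂_2 are all 1, so H_1 ≅ 0.
  H_2: rank ker ∂_2 − rank ∂_3 = (10 − 6) − 4 = 0, and the invariant factors of ∂_3 are all 1, so H_2 ≅ 0.
  H_3: rank ker ∂_3 − rank ∂_4 = (5 − 4) − 0 = 1, and there is no ∂_4, so H_3 ≅ Z.

As a check, the Euler characteristic is 5 − 10 + 10 − 5 = 0, which agrees with 1 − 0 + 0 − 1 = 0.
(K is a triangulation of the 3-sphere S^3.)

H_0 = Z,  H_1 = 0,  H_2 = 0,  H_3 = Z.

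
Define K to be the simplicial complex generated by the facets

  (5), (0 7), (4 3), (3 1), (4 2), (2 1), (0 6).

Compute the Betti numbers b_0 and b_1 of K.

b_0 = 3, b_1 = 1.

Take the total order 0 < 1 < 2 < 3 < 4 < 5 < 6 < 7 on the vertex set. Then K (dimension 1) consists of the simplices:

  0-simplices (8): [0], [1], [2], [3], [4], [5], [6], [7]
  1-simplices (6): [0,6], [0,7], [1,2], [1,3], [2,4], [3,4]

giving chain groups C_0 ≅ Z^8, C_1 ≅ Z^6.

∂_1: C_1 → C_0 is given by ∂[p,q] = [q] − [p].
The 8×6 boundary matrix has rank 5 and Smith normal form diag(1,1,1,1,1).

From H_k ≅ ker(∂_k) / im(∂_{k+1}) we obtain:

  H_0: rank C_0 − rank ∂_1 = 8 − 5 = 3, and the invariant factors of ∂_1 are all 1, so H_0 = Z^3.
  H_1: rank ker ∂_1 − rank ∂_2 = (6 − 5) − 0 = 1, and there is no ∂_2, so H_1 = Z.

Hence the Betti numbers are b_0 = 3, b_1 = 1.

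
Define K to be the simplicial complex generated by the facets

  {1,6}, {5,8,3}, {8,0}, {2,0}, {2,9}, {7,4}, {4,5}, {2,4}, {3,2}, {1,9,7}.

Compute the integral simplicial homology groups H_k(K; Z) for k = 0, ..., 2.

Order the vertices as 0 < 1 < 2 < 3 < 4 < 5 < 6 < 7 < 8 < 9. Listing each simplex with vertices in this order, K has dimension 2 with simplices:

  0-simplices (10): [0], [1], [2], [3], [4], [5], [6], [7], [8], [9]
  1-simplices (14): [0,2], [0,8], [1,6], [1,7], [1,9], [2,3], [2,4], [2,9], [3,5], [3,8], [4,5], [4,7], [5,8], [7,9]
  2-simplices (2): [1,7,9], [3,5,8]

so the chain groups are C_0 ≅ Z^10, C_1 ≅ Z^14, C_2 ≅ Z^2.

The boundary map ∂_1: C_1 → C_0 is given by ∂[p,q] = [q] − [p]. For instance
  ∂[3,5] = [5] − [3].
The 10×14 boundary matrix has rank 9 and Smith normal form diag(1,1,1,1,1,1,1,1,1).

∂_2: C_2 → C_1 maps a triangle to the signed sum of its edges. For instance
  ∂[3,5,8] = [5,8] − [3,8] + [3,5],
  ∂[1,7,9] = [7,9] − [1,9] + [1,7].
The resulting 14×2 matrix has rank 2, and its Smith normal form has invariant factors (1,1).

Now H_k = ker ∂_k / im ∂_{k+1}, so:

  H_0: rank C_0 − rank ∂_1 = 10 − 9 = 1, and the invariant factors of ∂_1 are all 1, so H_0 ≅ Z.
  H_1: rank ker ∂_1 − rank ∂_2 = (14 − 9) − 2 = 3, and the invariant factors of ∂_2 are all 1, so H_1 ≅ Z^3.
  H_2: rank ker ∂_2 − rank ∂_3 = (2 − 2) − 0 = 0, and there is no ∂_3, so H_2 ≅ 0.

As a check, the Euler characteristic is 10 − 14 + 2 = -2, which agrees with 1 − 3 + 0 = -2.

H_0 ≅ Z,  H_1 ≅ Z^3,  H_2 = 0.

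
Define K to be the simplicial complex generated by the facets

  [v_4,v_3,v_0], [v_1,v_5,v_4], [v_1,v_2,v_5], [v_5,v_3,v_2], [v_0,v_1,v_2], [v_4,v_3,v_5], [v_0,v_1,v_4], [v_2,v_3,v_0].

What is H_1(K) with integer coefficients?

Order the vertices as v_0 < v_1 < v_2 < v_3 < v_4 < v_5. Listing each simplex with vertices in this order, K has dimension 2 with simplices:

  0-simplices (6): [v_0], [v_1], [v_2], [v_3], [v_4], [v_5]
  1-simplices (12): [v_0,v_1], [v_0,v_2], [v_0,v_3], [v_0,v_4], [v_1,v_2], [v_1,v_4], [v_1,v_5], [v_2,v_3], [v_2,v_5], [v_3,v_4], [v_3,v_5], [v_4,v_5]
  2-simplices (8): [v_0,v_1,v_2], [v_0,v_1,v_4], [v_0,v_2,v_3], [v_0,v_3,v_4], [v_1,v_2,v_5], [v_1,v_4,v_5], [v_2,v_3,v_5], [v_3,v_4,v_5]

so the chain groups are C_0 ≅ Z^6, C_1 ≅ Z^12, C_2 ≅ Z^8.

Boundary ∂_1: C_1 → C_0 is given by ∂[p,q] = [q] − [p]. For instance
  ∂[v_0,v_3] = [v_3] − [v_0].
This gives a 6×12 integer matrix of rank 5; reducing to Smith normal form yields diagonal entries (1,1,1,1,1).

∂_2: C_2 → C_1 maps a triangle to the signed sum of its edges. For instance
  ∂[v_0,v_1,v_2] = [v_1,v_2] − [v_0,v_2] + [v_0,v_1],
  ∂[v_1,v_2,v_5] = [v_2,v_5] − [v_1,v_5] + [v_1,v_2].
The resulting 12×8 matrix has rank 7, and its Smith normal form has invariant factors (1,1,1,1,1,1,1).

Reading off H_k = ker ∂_k / im ∂_{k+1}:

  H_1: rank ker ∂_1 − rank ∂_2 = (12 − 5) − 7 = 0, and the invariant factors of ∂_2 are all 1, so H_1 ≅ 0.

H_1 = 0.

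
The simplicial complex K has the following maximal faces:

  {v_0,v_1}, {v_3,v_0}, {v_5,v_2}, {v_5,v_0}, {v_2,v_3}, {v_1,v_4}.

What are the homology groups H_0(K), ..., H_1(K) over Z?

H_0 ≅ Z,  H_1 ≅ Z.

Order the vertices as v_0 < v_1 < v_2 < v_3 < v_4 < v_5. Listing each simplex with vertices in this order, K has dimension 1 with simplices:

  0-simplices (6): [v_0], [v_1], [v_2], [v_3], [v_4], [v_5]
  1-simplices (6): [v_0,v_1], [v_0,v_3], [v_0,v_5], [v_1,v_4], [v_2,v_3], [v_2,v_5]

giving chain groups C_0 ≅ Z^6, C_1 ≅ Z^6.

Boundary ∂_1: C_1 → C_0 maps an edge to its endpoints' difference, ∂[p,q] = q − p. For instance
  ∂[v_0,v_5] = [v_5] − [v_0].
The 6×6 boundary matrix has rank 5 and Smith normal form diag(1,1,1,1,1).

From H_k ≅ ker(∂_k) / im(∂_{k+1}) we obtain:

  H_0: rank C_0 − rank ∂_1 = 6 − 5 = 1, and the invariant factors of ∂_1 are all 1, so H_0 ≅ Z.
  H_1: rank ker ∂_1 − rank ∂_2 = (6 − 5) − 0 = 1, and there is no ∂_2, so H_1 ≅ Z.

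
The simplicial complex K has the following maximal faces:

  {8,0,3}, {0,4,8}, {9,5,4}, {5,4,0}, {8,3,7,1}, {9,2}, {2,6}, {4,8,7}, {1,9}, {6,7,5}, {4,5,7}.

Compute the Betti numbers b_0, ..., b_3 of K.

Order the vertices as 0 < 1 < 2 < 3 < 4 < 5 < 6 < 7 < 8 < 9. Listing each simplex with vertices in this order, K has dimension 3 with simplices:

  0-simplices (10): [0], [1], [2], [3], [4], [5], [6], [7], [8], [9]
  1-simplices (21): [0,3], [0,4], [0,5], [0,8], [1,3], [1,7], [1,8], [1,9], [2,6], [2,9], [3,7], [3,8], [4,5], [4,7], [4,8], [4,9], [5,6], [5,7], [5,9], [6,7], [7,8]
  2-simplices (11): [0,3,8], [0,4,5], [0,4,8], [1,3,7], [1,3,8], [1,7,8], [3,7,8], [4,5,7], [4,5,9], [4,7,8], [5,6,7]
  3-simplices (1): [1,3,7,8]

Hence C_0 ≅ Z^10, C_1 ≅ Z^21, C_2 ≅ Z^11, C_3 ≅ Z^1.

∂_1: C_1 → C_0 sends each edge [p,q] (with p < q) to q − p.
The 10×21 boundary matrix has rank 9 and Smith normal form diag(1,1,1,1,1,1,1,1,1).

Boundary ∂_2: C_2 → C_1 sends each 2-simplex [p,q,r] to [q,r] − [p,r] + [p,q]. For instance
  ∂[0,3,8] = [3,8] − [0,8] + [0,3],
  ∂[4,5,9] = [5,9] − [4,9] + [4,5].
This gives a 21×11 integer matrix of rank 10; reducing to Smith normal form yields diagonal entries (1,1,1,1,1,1,1,1,1,1).

Boundary ∂_3: C_3 → C_2 sends each 3-simplex σ to the alternating sum Σ_i (−1)^i (σ with its i-th vertex removed). For instance
  ∂[1,3,7,8] = [3,7,8] − [1,7,8] + [1,3,8] − [1,3,7].
The resulting 11×1 matrix has rank 1, and its Smith normal form has invariant factors (1).

Now H_k = ker ∂_k / im ∂_{k+1}, so:

  H_0: rank C_0 − rank ∂_1 = 10 − 9 = 1, and the invariant factors of ∂_1 are all 1, so H_0 = Z.
  H_1: rank ker ∂_1 − rank ∂_2 = (21 − 9) − 10 = 2, and the invariant factors of ∂_2 are all 1, so H_1 = Z^2.
  H_2: rank ker ∂_2 − rank ∂_3 = (11 − 10) − 1 = 0, and the invariant factors of ∂_3 are all 1, so H_2 = 0.
  H_3: rank ker ∂_3 − rank ∂_4 = (1 − 1) − 0 = 0, and there is no ∂_4, so H_3 = 0.

Hence the Betti numbers are b_0 = 1, b_1 = 2, b_2 = 0, b_3 = 0.

b_0 = 1, b_1 = 2, b_2 = 0, b_3 = 0.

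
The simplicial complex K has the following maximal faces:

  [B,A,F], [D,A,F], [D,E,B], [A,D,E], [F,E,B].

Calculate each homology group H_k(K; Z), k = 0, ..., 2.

Order the vertices as A < B < D < E < F. Listing each simplex with vertices in this order, K has dimension 2 with simplices:

  0-simplices (5): A, B, D, E, F
  1-simplices (10): AB, AD, AE, AF, BD, BE, BF, DE, DF, EF
  2-simplices (5): ABF, ADE, ADF, BDE, BEF

so the chain groups are C_0 ≅ Z^5, C_1 ≅ Z^10, C_2 ≅ Z^5.

The boundary map ∂_1: C_1 → C_0 sends each edge [p,q] (with p < q) to q − p. For instance
  ∂BE = E − B.
This gives a 5×10 integer matrix of rank 4; reducing to Smith normal form yields diagonal entries (1,1,1,1).

Boundary ∂_2: C_2 → C_1 sends each 2-simplex [p,q,r] to [q,r] − [p,r] + [p,q]. For instance
  ∂BEF = EF − BF + BE,
  ∂ADE = DE − AE + AD.
The 10×5 boundary matrix has rank 5 and Smith normal form diag(1,1,1,1,1).

Now H_k = ker ∂_k / im ∂_{k+1}, so:

  H_0: rank C_0 − rank ∂_1 = 5 − 4 = 1, and the invariant factors of ∂_1 are all 1, so H_0 = Z.
  H_1: rank ker ∂_1 − rank ∂_2 = (10 − 4) − 5 = 1, and the invariant factors of ∂_2 are all 1, so H_1 = Z.
  H_2: rank ker ∂_2 − rank ∂_3 = (5 − 5) − 0 = 0, and there is no ∂_3, so H_2 = 0.

As a check, the Euler characteristic is 5 − 10 + 5 = 0, which agrees with 1 − 1 + 0 = 0.
(K is a triangulation of the Möbius band.)

H_0 = Z,  H_1 = Z,  H_2 = 0.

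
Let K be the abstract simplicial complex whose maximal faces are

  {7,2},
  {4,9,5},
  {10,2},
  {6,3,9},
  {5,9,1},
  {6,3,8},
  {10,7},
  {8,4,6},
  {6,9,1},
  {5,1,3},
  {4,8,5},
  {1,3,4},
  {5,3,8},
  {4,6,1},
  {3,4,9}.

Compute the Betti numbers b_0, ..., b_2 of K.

b_0 = 2, b_1 = 1, b_2 = 0.

Fix the vertex order 1 < 2 < 3 < 4 < 5 < 6 < 7 < 8 < 9 < 10 and write every simplex with vertices in increasing order. Then dim K = 2 and the simplices of K are:

  0-simplices (10): [1], [2], [3], [4], [5], [6], [7], [8], [9], [10]
  1-simplices (21): [1,3], [1,4], [1,5], [1,6], [1,9], [2,7], [2,10], [3,4], [3,5], [3,6], [3,8], [3,9], [4,5], [4,6], [4,8], [4,9], [5,8], [5,9], [6,8], [6,9], [7,10]
  2-simplices (12): [1,3,4], [1,3,5], [1,4,6], [1,5,9], [1,6,9], [3,4,9], [3,5,8], [3,6,8], [3,6,9], [4,5,8], [4,5,9], [4,6,8]

Hence C_0 ≅ Z^10, C_1 ≅ Z^21, C_2 ≅ Z^12.

Boundary ∂_1: C_1 → C_0 is given by ∂[p,q] = [q] − [p]. For instance
  ∂[3,6] = [6] − [3].
The 10×21 boundary matrix has rank 8 and Smith normal form diag(1,1,1,1,1,1,1,1).

The boundary map ∂_2: C_2 → C_1 maps a triangle to the signed sum of its edges. For instance
  ∂[1,4,6] = [4,6] − [1,6] + [1,4],
  ∂[4,5,9] = [5,9] − [4,9] + [4,5].
The resulting 21×12 matrix has rank 12, and its Smith normal form has invariant factors (1,1,1,1,1,1,1,1,1,1,1,2).

Computing H_k = (kernel of ∂_k) / (image of ∂_{k+1}):

  H_0: rank C_0 − rank ∂_1 = 10 − 8 = 2, and the invariant factors of ∂_1 are all 1, so H_0 ≅ Z^2.
  H_1: rank ker ∂_1 − rank ∂_2 = (21 − 8) − 12 = 1, and ∂_2 has invariant factor 2 > 1, so H_1 ≅ Z ⊕ Z_2.
  H_2: rank ker ∂_2 − rank ∂_3 = (12 − 12) − 0 = 0, and there is no ∂_3, so H_2 ≅ 0.

As a check, the Euler characteristic is 10 − 21 + 12 = 1, which agrees with 2 − 1 + 0 = 1.
(K is a triangulation of the disjoint union of the real projective plane RP^2 and the circle S^1.)

Hence the Betti numbers are b_0 = 2, b_1 = 1, b_2 = 0.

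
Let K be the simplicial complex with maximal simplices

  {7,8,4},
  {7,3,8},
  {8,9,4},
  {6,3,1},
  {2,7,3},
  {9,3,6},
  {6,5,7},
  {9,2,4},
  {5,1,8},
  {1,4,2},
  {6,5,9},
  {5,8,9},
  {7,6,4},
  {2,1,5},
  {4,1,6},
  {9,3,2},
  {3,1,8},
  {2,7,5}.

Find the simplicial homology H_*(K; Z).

Take the total order 1 < 2 < 3 < 4 < 5 < 6 < 7 < 8 < 9 on the vertex set. Then K (dimension 2) consists of the simplices:

  0-simplices (9): [1], [2], [3], [4], [5], [6], [7], [8], [9]
  1-simplices (27): (27 of them)
  2-simplices (18): [1,2,4], [1,2,5], [1,3,6], [1,3,8], [1,4,6], [1,5,8], [2,3,7], [2,3,9], [2,4,9], [2,5,7], [3,6,9], [3,7,8], [4,6,7], [4,7,8], [4,8,9], [5,6,7], [5,6,9], [5,8,9]

so the chain groups are C_0 ≅ Z^9, C_1 ≅ Z^27, C_2 ≅ Z^18.

Boundary ∂_1: C_1 → C_0 sends each edge [p,q] (with p < q) to q − p.
This gives a 9×27 integer matrix of rank 8; reducing to Smith normal form yields diagonal entries (1,1,1,1,1,1,1,1).

∂_2: C_2 → C_1 sends each 2-simplex [p,q,r] to [q,r] − [p,r] + [p,q]. For instance
  ∂[4,6,7] = [6,7] − [4,7] + [4,6],
  ∂[1,3,8] = [3,8] − [1,8] + [1,3].
The resulting 27×18 matrix has rank 17, and its Smith normal form has invariant factors (1,1,1,1,1,1,1,1,1,1,1,1,1,1,1,1,1).

From H_k ≅ ker(∂_k) / im(∂_{k+1}) we obtain:

  H_0: rank C_0 − rank ∂_1 = 9 − 8 = 1, and the invariant factors of ∂_1 are all 1, so H_0 ≅ Z.
  H_1: rank ker ∂_1 − rank ∂_2 = (27 − 8) − 17 = 2, and the invariant factors of ∂_2 are all 1, so H_1 ≅ Z^2.
  H_2: rank ker ∂_2 − rank ∂_3 = (18 − 17) − 0 = 1, and there is no ∂_3, so H_2 ≅ Z.

(K is a triangulation of the torus T^2.)

H_0 ≅ Z,  H_1 ≅ Z^2,  H_2 ≅ Z.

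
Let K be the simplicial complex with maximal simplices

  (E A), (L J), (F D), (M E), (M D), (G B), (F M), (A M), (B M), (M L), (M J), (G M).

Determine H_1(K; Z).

Fix the vertex order A < B < D < E < F < G < J < L < M and write every simplex with vertices in increasing order. Then dim K = 1 and the simplices of K are:

  0-simplices (9): A, B, D, E, F, G, J, L, M
  1-simplices (12): AE, AM, BG, BM, DF, DM, EM, FM, GM, JL, JM, LM

giving chain groups C_0 ≅ Z^9, C_1 ≅ Z^12.

∂_1: C_1 → C_0 is given by ∂[p,q] = [q] − [p]. For instance
  ∂LM = M − L.
As a 9×12 matrix over Z this has rank 8, with invariant factors (1,1,1,1,1,1,1,1).

Reading off H_k = ker ∂_k / im ∂_{k+1}:

  H_1: rank ker ∂_1 − rank ∂_2 = (12 − 8) − 0 = 4, and there is no ∂_2, so H_1 ≅ Z^4.

H_1 = Z^4.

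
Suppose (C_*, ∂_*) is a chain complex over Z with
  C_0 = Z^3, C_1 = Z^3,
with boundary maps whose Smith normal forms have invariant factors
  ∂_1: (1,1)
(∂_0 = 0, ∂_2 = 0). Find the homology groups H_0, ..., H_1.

H_0 = Z,  H_1 = Z.

H_0: b_0 = 3 − 0 − 2 = 1; torsion from ∂_1 factors > 1: none. So H_0 = Z.
H_1: b_1 = 3 − 2 − 0 = 1; torsion from ∂_2 factors > 1: none. So H_1 = Z.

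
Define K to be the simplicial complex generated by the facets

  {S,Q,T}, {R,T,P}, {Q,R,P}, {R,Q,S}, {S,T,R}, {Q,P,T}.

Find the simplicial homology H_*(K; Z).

K has 5 vertices, 9 edges, 6 triangles.
rank ∂_0 = 0, rank ∂_1 = 4 ⇒ b_0 = 5 − 0 − 4 = 1; all invariant factors of ∂_1 are 1 so no torsion. So H_0 ≅ Z.
rank ∂_1 = 4, rank ∂_2 = 5 ⇒ b_1 = 9 − 4 − 5 = 0; all invariant factors of ∂_2 are 1 so no torsion. So H_1 ≅ 0.
rank ∂_2 = 5, rank ∂_3 = 0 ⇒ b_2 = 6 − 5 − 0 = 1. So H_2 ≅ Z.

H_0 = Z,  H_1 = 0,  H_2 = Z.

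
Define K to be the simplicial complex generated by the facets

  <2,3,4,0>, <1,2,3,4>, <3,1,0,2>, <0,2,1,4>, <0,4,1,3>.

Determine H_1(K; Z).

We work with the vertex ordering 0 < 1 < 2 < 3 < 4. The simplices of K, each written with vertices in increasing order, are:

  0-simplices (5): [0], [1], [2], [3], [4]
  1-simplices (10): [0,1], [0,2], [0,3], [0,4], [1,2], [1,3], [1,4], [2,3], [2,4], [3,4]
  2-simplices (10): [0,1,2], [0,1,3], [0,1,4], [0,2,3], [0,2,4], [0,3,4], [1,2,3], [1,2,4], [1,3,4], [2,3,4]
  3-simplices (5): [0,1,2,3], [0,1,2,4], [0,1,3,4], [0,2,3,4], [1,2,3,4]

Hence C_0 ≅ Z^5, C_1 ≅ Z^10, C_2 ≅ Z^10, C_3 ≅ Z^5.

Boundary ∂_1: C_1 → C_0 maps an edge to its endpoints' difference, ∂[p,q] = q − p. For instance
  ∂[1,3] = [3] − [1].
This gives a 5×10 integer matrix of rank 4; reducing to Smith normal form yields diagonal entries (1,1,1,1).

The boundary map ∂_2: C_2 → C_1 maps a triangle to the signed sum of its edges. For instance
  ∂[0,3,4] = [3,4] − [0,4] + [0,3],
  ∂[0,2,3] = [2,3] − [0,3] + [0,2].
As a 10×10 matrix over Z this has rank 6, with invariant factors (1,1,1,1,1,1).

The boundary map ∂_3: C_3 → C_2 sends each 3-simplex σ to the alternating sum Σ_i (−1)^i (σ with its i-th vertex removed). For instance
  ∂[0,1,2,3] = [1,2,3] − [0,2,3] + [0,1,3] − [0,1,2],
  ∂[1,2,3,4] = [2,3,4] − [1,3,4] + [1,2,4] − [1,2,3].
The 10×5 boundary matrix has rank 4 and Smith normal form diag(1,1,1,1).

From H_k ≅ ker(∂_k) / im(∂_{k+1}) we obtain:

  H_1: rank ker ∂_1 − rank ∂_2 = (10 − 4) − 6 = 0, and the invariant factors of ∂_2 are all 1, so H_1 = 0.

(K is a triangulation of the 3-sphere S^3.)

H_1 = 0.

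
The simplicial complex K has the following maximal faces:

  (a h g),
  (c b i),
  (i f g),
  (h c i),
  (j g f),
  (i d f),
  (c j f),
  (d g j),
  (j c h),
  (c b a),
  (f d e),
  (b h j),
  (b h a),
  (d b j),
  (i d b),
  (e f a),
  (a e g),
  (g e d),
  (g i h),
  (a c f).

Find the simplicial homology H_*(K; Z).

Fix the vertex order a < b < c < d < e < f < g < h < i < j and write every simplex with vertices in increasing order. Then dim K = 2 and the simplices of K are:

  0-simplices (10): a, b, c, d, e, f, g, h, i, j
  1-simplices (30): ab, ac, ae, af, ag, ah, bc, bd, bh, bi, bj, cf, ch, ci, cj, de, df, dg, di, dj, ef, eg, fg, fi, fj, gh, gi, gj, hi, hj
  2-simplices (20): abc, abh, acf, aef, aeg, agh, bci, bdi, bdj, bhj, cfj, chi, chj, def, deg, dfi, dgj, fgi, fgj, ghi

so the chain groups are C_0 ≅ Z^10, C_1 ≅ Z^30, C_2 ≅ Z^20.

Boundary ∂_1: C_1 → C_0 is given by ∂[p,q] = [q] − [p]. For instance
  ∂gh = h − g.
As a 10×30 matrix over Z this has rank 9, with invariant factors (1,1,1,1,1,1,1,1,1).

The boundary map ∂_2: C_2 → C_1 maps a triangle to the signed sum of its edges. For instance
  ∂fgi = gi − fi + fg,
  ∂abc = bc − ac + ab.
This gives a 30×20 integer matrix of rank 20; reducing to Smith normal form yields diagonal entries (1,1,1,1,1,1,1,1,1,1,1,1,1,1,1,1,1,1,1,2).

Now H_k = ker ∂_k / im ∂_{k+1}, so:

  H_0: rank C_0 − rank ∂_1 = 10 − 9 = 1, and the invariant factors of ∂_1 are all 1, so H_0 ≅ Z.
  H_1: rank ker ∂_1 − rank ∂_2 = (30 − 9) − 20 = 1, and ∂_2 has invariant factor 2 > 1, so H_1 ≅ Z ⊕ Z/2Z.
  H_2: rank ker ∂_2 − rank ∂_3 = (20 − 20) − 0 = 0, and there is no ∂_3, so H_2 ≅ 0.

As a check, the Euler characteristic is 10 − 30 + 20 = 0, which agrees with 1 − 1 + 0 = 0.

H_0 = Z,  H_1 = Z ⊕ Z/2Z,  H_2 = 0.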